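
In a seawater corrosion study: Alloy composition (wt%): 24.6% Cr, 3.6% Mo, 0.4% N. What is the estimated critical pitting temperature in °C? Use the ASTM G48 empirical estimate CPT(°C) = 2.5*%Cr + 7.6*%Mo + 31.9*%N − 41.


Apply the ASTM G48 empirical CPT estimate: CPT(°C) = 2.5*%Cr + 7.6*%Mo + 31.9*%N − 41
2.5*24.6 = 61.5; 7.6*3.6 = 27.36; 31.9*0.4 = 12.76
CPT = 61.5 + 27.36 + 12.76 − 41 = 60.62 °C
Rounded to 0.1 °C: CPT ≈ 60.6 °C

60.6 °C


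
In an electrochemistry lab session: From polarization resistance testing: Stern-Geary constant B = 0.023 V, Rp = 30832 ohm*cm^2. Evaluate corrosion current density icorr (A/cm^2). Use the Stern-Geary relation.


Apply the Stern-Geary relation: icorr = B / Rp
icorr = 0.023 / 30832 = 7.46×10^-7 A/cm^2

7.46×10^-7 A/cm^2


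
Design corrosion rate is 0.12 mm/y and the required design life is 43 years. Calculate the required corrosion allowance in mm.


Corrosion allowance = CR × design life
CA = 0.12 * 43 = 5.16 mm

5.16 mm


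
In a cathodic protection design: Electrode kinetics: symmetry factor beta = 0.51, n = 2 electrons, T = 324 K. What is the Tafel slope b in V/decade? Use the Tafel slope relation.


Apply the Tafel slope relation: b = 2.303*R*T/(beta*n*F)
Numerator: 2.303 * 8.314 * 324 = 6203.67
Denominator: 0.51 * 2 * 96485 = 98414.7
b = 6203.67 / 98414.7 = 0.063 V/decade

0.063 V/decade


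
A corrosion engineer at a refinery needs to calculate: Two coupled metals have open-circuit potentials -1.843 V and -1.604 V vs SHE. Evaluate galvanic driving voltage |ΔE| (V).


Driving voltage is the absolute potential difference.
|ΔE| = |-1.843 − (-1.604)| = 0.239 V

0.239 V


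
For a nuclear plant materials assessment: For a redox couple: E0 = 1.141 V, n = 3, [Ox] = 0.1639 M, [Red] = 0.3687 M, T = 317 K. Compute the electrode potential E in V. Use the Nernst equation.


Apply the Nernst equation: E = E0 + (RT/nF)*ln([Ox]/[Red])
Step 1: RT/nF = 8.314*317/(3*96485) = 0.00910517 V
Step 2: [Ox]/[Red] = 0.1639/0.3687 = 0.444535
Step 3: ln(0.444535) = -0.810726
Step 4: correction = 0.00910517 * -0.810726 = -0.0074 V
E = 1.141 + -0.0074 = 1.1336 V

1.1336 V


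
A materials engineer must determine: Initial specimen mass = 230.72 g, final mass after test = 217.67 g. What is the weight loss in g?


Weight loss = initial − final
WL = 230.72 − 217.67 = 13.05 g

13.05 g


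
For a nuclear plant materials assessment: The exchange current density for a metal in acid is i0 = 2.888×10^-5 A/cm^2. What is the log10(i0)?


i0 = 2.888×10^-5 A/cm^2
log10(i0) = -4.539

-4.539


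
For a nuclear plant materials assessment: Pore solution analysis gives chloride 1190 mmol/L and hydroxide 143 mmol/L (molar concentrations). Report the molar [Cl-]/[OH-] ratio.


Threshold parameter = [Cl-] / [OH-] (molar basis; both in mmol/L, so units cancel)
Ratio = 1190 / 143 = 8.32

8.32


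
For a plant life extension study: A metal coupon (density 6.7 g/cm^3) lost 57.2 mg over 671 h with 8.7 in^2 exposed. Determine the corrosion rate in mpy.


Apply the mpy weight-loss relation: CR = 534 * W / (D * A * T)
Numerator: 534 * 57.2 = 30544.8
Denominator: 6.7 * 8.7 * 671 = 39112.59
CR = 30544.8 / 39112.59 = 0.7809 mpy

0.7809 mpy


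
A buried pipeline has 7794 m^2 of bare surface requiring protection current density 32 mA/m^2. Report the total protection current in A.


I = area * current density, then convert mA → A (÷1000)
I = 7794 * 32 / 1000 = 249.41 A

249.41 A


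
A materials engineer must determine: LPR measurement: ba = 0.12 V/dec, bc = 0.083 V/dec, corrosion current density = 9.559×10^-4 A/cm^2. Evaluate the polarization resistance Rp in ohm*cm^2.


Apply the Stern-Geary equation: Rp = ba*bc / (2.303*icorr*(ba+bc))
ba*bc = 0.12*0.083 = 0.00996
ba+bc = 0.203; 2.303*icorr*(ba+bc) = 2.303*9.559×10^-4*0.203 = 4.4689185×10^-4
Rp = 0.00996 / 4.4689185×10^-4 = 22.29 ohm*cm^2

22.29 ohm*cm^2


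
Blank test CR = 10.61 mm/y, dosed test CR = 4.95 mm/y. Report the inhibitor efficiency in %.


Apply the inhibitor-efficiency definition: IE = (CR_blank − CR_inh)/CR_blank × 100
IE = (10.61 − 4.95) / 10.61 × 100
IE = 5.66 / 10.61 × 100 = 53.3 %

53.3 %


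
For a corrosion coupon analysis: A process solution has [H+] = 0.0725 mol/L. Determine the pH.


pH = −log10[H+]
pH = −log10(0.0725) = 1.14

1.14


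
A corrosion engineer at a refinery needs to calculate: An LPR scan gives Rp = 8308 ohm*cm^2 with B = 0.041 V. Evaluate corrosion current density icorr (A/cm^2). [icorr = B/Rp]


Apply the Stern-Geary relation: icorr = B / Rp
icorr = 0.041 / 8308 = 4.935×10^-6 A/cm^2

4.935×10^-6 A/cm^2


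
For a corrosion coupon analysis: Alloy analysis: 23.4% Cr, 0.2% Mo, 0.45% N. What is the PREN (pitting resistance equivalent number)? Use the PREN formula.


Apply the PREN formula: PREN = Cr + 3.3*Mo + 16*N
PREN = 23.4 + 3.3*0.2 + 16*0.45
PREN = 23.4 + 0.66 + 7.2 = 31.26

31.26


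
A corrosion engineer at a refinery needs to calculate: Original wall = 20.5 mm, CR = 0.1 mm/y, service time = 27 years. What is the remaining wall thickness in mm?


Remaining wall = original − CR × time
t = 20.5 − 0.1*27 = 20.5 − 2.7 = 17.8 mm

17.8 mm


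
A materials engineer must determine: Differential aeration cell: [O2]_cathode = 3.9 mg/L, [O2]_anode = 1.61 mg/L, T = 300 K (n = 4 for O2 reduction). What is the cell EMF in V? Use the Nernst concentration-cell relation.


Apply the Nernst concentration-cell relation: E = (RT/nF)*ln(C_cathode/C_anode)
RT/nF = 8.314*300/(4*96485) = 0.00646266 V
ln(3.9/1.61) = 0.88474
E = 0.00646266 * 0.88474 = 0.00572 V

0.00572 V


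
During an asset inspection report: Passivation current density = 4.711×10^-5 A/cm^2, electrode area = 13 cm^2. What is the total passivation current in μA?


I = i_pass * A, then convert A → μA (×10^6)
I = 4.711×10^-5 * 13 * 10^6 = 612.43 μA

612.43 μA


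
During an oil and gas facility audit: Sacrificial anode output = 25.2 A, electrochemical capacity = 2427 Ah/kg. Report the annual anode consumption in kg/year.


Annual consumption = current * hours per year / capacity
Rate = 25.2 * 8760 / 2427 = 91.0 kg/year

91.0 kg/year


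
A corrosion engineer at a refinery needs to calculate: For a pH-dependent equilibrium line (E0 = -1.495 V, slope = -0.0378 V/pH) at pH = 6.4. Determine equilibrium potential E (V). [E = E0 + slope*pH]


Apply the Pourbaix line equation: E = E0 + slope*pH
E = -1.495 + (-0.0378)*6.4 = -1.495 + (-0.24192) = -1.73692 V
Rounded to 3 decimal places: E = -1.737 V

-1.737 V


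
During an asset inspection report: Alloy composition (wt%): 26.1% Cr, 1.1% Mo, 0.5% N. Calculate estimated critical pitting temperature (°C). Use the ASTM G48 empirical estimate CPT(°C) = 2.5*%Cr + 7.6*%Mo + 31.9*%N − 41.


Apply the ASTM G48 empirical CPT estimate: CPT(°C) = 2.5*%Cr + 7.6*%Mo + 31.9*%N − 41
2.5*26.1 = 65.25; 7.6*1.1 = 8.36; 31.9*0.5 = 15.95
CPT = 65.25 + 8.36 + 15.95 − 41 = 48.56 °C
Rounded to 0.1 °C: CPT ≈ 48.6 °C

48.6 °C


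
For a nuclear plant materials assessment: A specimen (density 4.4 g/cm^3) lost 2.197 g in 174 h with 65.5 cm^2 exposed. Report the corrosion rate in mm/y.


Apply the mm/y weight-loss relation: CR = 87600 * W / (D * A * T)
Numerator: 87600 * 2.197 = 192457.2
Denominator: 4.4 * 65.5 * 174 = 50146.8
CR = 192457.2 / 50146.8 = 3.8379 mm/y

3.8379 mm/y


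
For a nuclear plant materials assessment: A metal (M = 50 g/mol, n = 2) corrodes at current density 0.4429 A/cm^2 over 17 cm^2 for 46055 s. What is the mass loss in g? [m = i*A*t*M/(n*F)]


Apply Faraday's law: m = i*A*t*M / (n*F)
Total charge passed Q = i*A*t = 0.4429*17*46055 = 346761.9115 C
m = Q*M/(n*F) = 346761.9115*50/(2*96485) = 89.84866 g

89.84866 g


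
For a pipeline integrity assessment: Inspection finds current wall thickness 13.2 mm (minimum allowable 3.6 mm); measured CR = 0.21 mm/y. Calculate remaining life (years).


Apply the remaining-life relation: RL = (t_current − t_min) / CR
RL = (13.2 − 3.6) / 0.21 = 9.6 / 0.21 = 45.7 years

45.7 years


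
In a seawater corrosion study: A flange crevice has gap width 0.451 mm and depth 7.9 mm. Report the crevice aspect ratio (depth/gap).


Aspect ratio = depth / gap
Ratio = 7.9 / 0.451 = 17.5

17.5


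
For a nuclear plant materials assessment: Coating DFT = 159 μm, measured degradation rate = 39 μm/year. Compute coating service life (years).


Service life = thickness / degradation rate
Life = 159 / 39 = 4.1 years

4.1 years


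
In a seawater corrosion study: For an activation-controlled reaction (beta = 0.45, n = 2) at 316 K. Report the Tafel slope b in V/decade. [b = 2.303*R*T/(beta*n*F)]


Apply the Tafel slope relation: b = 2.303*R*T/(beta*n*F)
Numerator: 2.303 * 8.314 * 316 = 6050.5
Denominator: 0.45 * 2 * 96485 = 86836.5
b = 6050.5 / 86836.5 = 0.0697 V/decade

0.0697 V/decade


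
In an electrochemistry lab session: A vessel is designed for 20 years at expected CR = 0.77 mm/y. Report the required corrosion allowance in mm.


Corrosion allowance = CR × design life
CA = 0.77 * 20 = 15.4 mm

15.4 mm


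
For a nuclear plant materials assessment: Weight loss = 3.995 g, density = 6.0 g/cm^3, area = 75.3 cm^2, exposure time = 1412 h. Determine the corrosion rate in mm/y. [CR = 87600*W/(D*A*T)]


Apply the mm/y weight-loss relation: CR = 87600 * W / (D * A * T)
Numerator: 87600 * 3.995 = 349962.0
Denominator: 6.0 * 75.3 * 1412 = 637941.6
CR = 349962.0 / 637941.6 = 0.5486 mm/y

0.5486 mm/y


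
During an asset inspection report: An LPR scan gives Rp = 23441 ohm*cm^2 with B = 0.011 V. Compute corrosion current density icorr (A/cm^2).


Apply the Stern-Geary relation: icorr = B / Rp
icorr = 0.011 / 23441 = 4.693×10^-7 A/cm^2

4.693×10^-7 A/cm^2


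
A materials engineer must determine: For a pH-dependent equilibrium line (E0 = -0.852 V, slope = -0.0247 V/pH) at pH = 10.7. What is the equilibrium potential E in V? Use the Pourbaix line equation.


Apply the Pourbaix line equation: E = E0 + slope*pH
E = -0.852 + (-0.0247)*10.7 = -0.852 + (-0.26429) = -1.11629 V
Rounded to 4 decimal places: E = -1.1163 V

-1.1163 V


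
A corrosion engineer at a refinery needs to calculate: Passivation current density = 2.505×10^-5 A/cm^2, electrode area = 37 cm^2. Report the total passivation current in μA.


I = i_pass * A, then convert A → μA (×10^6)
I = 2.505×10^-5 * 37 * 10^6 = 926.85 μA

926.85 μA


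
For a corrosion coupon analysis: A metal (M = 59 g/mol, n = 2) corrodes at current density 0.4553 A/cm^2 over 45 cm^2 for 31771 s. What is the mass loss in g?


Apply Faraday's law: m = i*A*t*M / (n*F)
Total charge passed Q = i*A*t = 0.4553*45*31771 = 650940.1335 C
m = Q*M/(n*F) = 650940.1335*59/(2*96485) = 199.023 g

199.023 g


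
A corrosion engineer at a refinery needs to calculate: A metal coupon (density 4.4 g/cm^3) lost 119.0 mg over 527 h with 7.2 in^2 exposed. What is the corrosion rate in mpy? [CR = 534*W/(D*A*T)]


Apply the mpy weight-loss relation: CR = 534 * W / (D * A * T)
Numerator: 534 * 119.0 = 63546.0
Denominator: 4.4 * 7.2 * 527 = 16695.36
CR = 63546.0 / 16695.36 = 3.8062 mpy

3.8062 mpy


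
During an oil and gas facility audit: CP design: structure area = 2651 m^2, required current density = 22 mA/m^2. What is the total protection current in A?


I = area * current density, then convert mA → A (÷1000)
I = 2651 * 22 / 1000 = 58.32 A

58.32 A


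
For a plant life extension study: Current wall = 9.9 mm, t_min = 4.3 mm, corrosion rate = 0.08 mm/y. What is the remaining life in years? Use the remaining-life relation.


Apply the remaining-life relation: RL = (t_current − t_min) / CR
RL = (9.9 − 4.3) / 0.08 = 5.6 / 0.08 = 70.0 years

70.0 years


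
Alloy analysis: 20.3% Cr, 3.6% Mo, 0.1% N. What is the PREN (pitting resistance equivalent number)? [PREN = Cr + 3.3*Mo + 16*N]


Apply the PREN formula: PREN = Cr + 3.3*Mo + 16*N
PREN = 20.3 + 3.3*3.6 + 16*0.1
PREN = 20.3 + 11.88 + 1.6 = 33.78

33.78


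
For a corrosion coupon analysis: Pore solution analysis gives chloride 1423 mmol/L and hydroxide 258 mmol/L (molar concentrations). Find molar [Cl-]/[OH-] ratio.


Threshold parameter = [Cl-] / [OH-] (molar basis; both in mmol/L, so units cancel)
Ratio = 1423 / 258 = 5.52

5.52


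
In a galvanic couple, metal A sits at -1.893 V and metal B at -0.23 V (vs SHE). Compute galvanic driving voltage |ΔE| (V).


Driving voltage is the absolute potential difference.
|ΔE| = |-1.893 − (-0.23)| = 1.663 V

1.663 V


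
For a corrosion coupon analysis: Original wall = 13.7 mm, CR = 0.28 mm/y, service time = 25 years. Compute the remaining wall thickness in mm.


Remaining wall = original − CR × time
t = 13.7 − 0.28*25 = 13.7 − 7.0 = 6.7 mm

6.7 mm


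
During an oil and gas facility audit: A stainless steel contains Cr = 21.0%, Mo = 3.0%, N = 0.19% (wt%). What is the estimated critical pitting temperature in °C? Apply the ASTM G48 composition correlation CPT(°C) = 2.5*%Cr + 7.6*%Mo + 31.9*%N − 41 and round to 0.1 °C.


Apply the ASTM G48 empirical CPT estimate: CPT(°C) = 2.5*%Cr + 7.6*%Mo + 31.9*%N − 41
2.5*21.0 = 52.5; 7.6*3.0 = 22.8; 31.9*0.19 = 6.061
CPT = 52.5 + 22.8 + 6.061 − 41 = 40.361 °C
Rounded to 0.1 °C: CPT ≈ 40.4 °C

40.4 °C


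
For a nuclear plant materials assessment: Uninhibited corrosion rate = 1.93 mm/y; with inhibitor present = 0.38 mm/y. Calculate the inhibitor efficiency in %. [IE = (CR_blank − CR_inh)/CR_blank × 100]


Apply the inhibitor-efficiency definition: IE = (CR_blank − CR_inh)/CR_blank × 100
IE = (1.93 − 0.38) / 1.93 × 100
IE = 1.55 / 1.93 × 100 = 80.3 %

80.3 %


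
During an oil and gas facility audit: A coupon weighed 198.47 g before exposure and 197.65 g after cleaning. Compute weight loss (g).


Weight loss = initial − final
WL = 198.47 − 197.65 = 0.82 g

0.82 g


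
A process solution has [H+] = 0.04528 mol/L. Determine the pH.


pH = −log10[H+]
pH = −log10(0.04528) = 1.34

1.34


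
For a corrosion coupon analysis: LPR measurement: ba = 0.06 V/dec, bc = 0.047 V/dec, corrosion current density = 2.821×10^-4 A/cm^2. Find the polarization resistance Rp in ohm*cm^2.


Apply the Stern-Geary equation: Rp = ba*bc / (2.303*icorr*(ba+bc))
ba*bc = 0.06*0.047 = 0.00282
ba+bc = 0.107; 2.303*icorr*(ba+bc) = 2.303*2.821×10^-4*0.107 = 6.9515364×10^-5
Rp = 0.00282 / 6.9515364×10^-5 = 40.6 ohm*cm^2

40.6 ohm*cm^2


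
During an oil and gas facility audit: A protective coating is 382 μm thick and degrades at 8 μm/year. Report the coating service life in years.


Service life = thickness / degradation rate
Life = 382 / 8 = 47.8 years

47.8 years


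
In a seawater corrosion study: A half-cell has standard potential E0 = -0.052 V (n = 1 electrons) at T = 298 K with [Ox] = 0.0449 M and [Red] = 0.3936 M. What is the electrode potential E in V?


Apply the Nernst equation: E = E0 + (RT/nF)*ln([Ox]/[Red])
Step 1: RT/nF = 8.314*298/(1*96485) = 0.02567831 V
Step 2: [Ox]/[Red] = 0.0449/0.3936 = 0.114075
Step 3: ln(0.114075) = -2.170899
Step 4: correction = 0.02567831 * -2.170899 = -0.0557 V
E = -0.052 + -0.0557 = -0.1077 V

-0.1077 V


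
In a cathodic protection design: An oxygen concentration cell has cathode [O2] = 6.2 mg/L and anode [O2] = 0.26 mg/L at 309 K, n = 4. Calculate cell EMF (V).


Apply the Nernst concentration-cell relation: E = (RT/nF)*ln(C_cathode/C_anode)
RT/nF = 8.314*309/(4*96485) = 0.00665654 V
ln(6.2/0.26) = 3.17162
E = 0.00665654 * 3.17162 = 0.02111 V

0.02111 V


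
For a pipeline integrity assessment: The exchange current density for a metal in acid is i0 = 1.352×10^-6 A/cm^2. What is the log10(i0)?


i0 = 1.352×10^-6 A/cm^2
log10(i0) = -5.869

-5.869


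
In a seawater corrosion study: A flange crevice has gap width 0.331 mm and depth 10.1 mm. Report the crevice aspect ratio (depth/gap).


Aspect ratio = depth / gap
Ratio = 10.1 / 0.331 = 30.5

30.5


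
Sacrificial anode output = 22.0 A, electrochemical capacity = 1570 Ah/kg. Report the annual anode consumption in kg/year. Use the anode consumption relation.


Annual consumption = current * hours per year / capacity
Rate = 22.0 * 8760 / 1570 = 122.8 kg/year

122.8 kg/year


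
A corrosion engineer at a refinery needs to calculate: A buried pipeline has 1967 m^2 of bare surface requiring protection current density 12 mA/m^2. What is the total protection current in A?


I = area * current density, then convert mA → A (÷1000)
I = 1967 * 12 / 1000 = 23.6 A

23.6 A


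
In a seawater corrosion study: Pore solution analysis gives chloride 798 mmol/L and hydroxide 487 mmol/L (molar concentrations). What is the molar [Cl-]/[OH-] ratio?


Threshold parameter = [Cl-] / [OH-] (molar basis; both in mmol/L, so units cancel)
Ratio = 798 / 487 = 1.64

1.64


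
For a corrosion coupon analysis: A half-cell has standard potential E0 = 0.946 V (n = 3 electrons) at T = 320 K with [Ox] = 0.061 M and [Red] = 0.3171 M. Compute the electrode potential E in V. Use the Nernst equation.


Apply the Nernst equation: E = E0 + (RT/nF)*ln([Ox]/[Red])
Step 1: RT/nF = 8.314*320/(3*96485) = 0.00919134 V
Step 2: [Ox]/[Red] = 0.061/0.3171 = 0.192368
Step 3: ln(0.192368) = -1.648345
Step 4: correction = 0.00919134 * -1.648345 = -0.0152 V
E = 0.946 + -0.0152 = 0.9308 V

0.9308 V


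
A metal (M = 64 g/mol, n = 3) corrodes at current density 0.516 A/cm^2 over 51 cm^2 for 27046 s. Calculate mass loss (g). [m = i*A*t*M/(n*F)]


Apply Faraday's law: m = i*A*t*M / (n*F)
Total charge passed Q = i*A*t = 0.516*51*27046 = 711742.536 C
m = Q*M/(n*F) = 711742.536*64/(3*96485) = 157.36996 g

157.36996 g


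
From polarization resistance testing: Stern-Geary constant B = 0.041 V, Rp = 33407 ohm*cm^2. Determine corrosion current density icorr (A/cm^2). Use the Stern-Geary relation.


Apply the Stern-Geary relation: icorr = B / Rp
icorr = 0.041 / 33407 = 1.227×10^-6 A/cm^2

1.227×10^-6 A/cm^2


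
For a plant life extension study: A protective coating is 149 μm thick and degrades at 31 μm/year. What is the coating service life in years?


Service life = thickness / degradation rate
Life = 149 / 31 = 4.8 years

4.8 years


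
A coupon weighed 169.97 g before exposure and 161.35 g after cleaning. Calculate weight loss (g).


Weight loss = initial − final
WL = 169.97 − 161.35 = 8.62 g

8.62 g


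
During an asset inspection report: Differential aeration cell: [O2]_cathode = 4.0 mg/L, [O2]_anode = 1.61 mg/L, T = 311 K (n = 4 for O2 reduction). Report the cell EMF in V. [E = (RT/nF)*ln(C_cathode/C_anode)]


Apply the Nernst concentration-cell relation: E = (RT/nF)*ln(C_cathode/C_anode)
RT/nF = 8.314*311/(4*96485) = 0.00669963 V
ln(4.0/1.61) = 0.91006
E = 0.00669963 * 0.91006 = 0.0061 V

0.0061 V


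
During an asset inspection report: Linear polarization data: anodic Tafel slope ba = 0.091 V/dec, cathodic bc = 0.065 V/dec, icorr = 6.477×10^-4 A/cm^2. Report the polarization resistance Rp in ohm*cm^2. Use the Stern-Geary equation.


Apply the Stern-Geary equation: Rp = ba*bc / (2.303*icorr*(ba+bc))
ba*bc = 0.091*0.065 = 0.005915
ba+bc = 0.156; 2.303*icorr*(ba+bc) = 2.303*6.477×10^-4*0.156 = 2.3269788×10^-4
Rp = 0.005915 / 2.3269788×10^-4 = 25.4 ohm*cm^2

25.4 ohm*cm^2


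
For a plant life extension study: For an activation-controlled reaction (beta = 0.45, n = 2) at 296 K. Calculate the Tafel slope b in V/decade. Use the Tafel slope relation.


Apply the Tafel slope relation: b = 2.303*R*T/(beta*n*F)
Numerator: 2.303 * 8.314 * 296 = 5667.55
Denominator: 0.45 * 2 * 96485 = 86836.5
b = 5667.55 / 86836.5 = 0.065 V/decade

0.065 V/decade


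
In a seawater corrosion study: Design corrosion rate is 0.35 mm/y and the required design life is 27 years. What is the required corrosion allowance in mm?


Corrosion allowance = CR × design life
CA = 0.35 * 27 = 9.45 mm

9.45 mm


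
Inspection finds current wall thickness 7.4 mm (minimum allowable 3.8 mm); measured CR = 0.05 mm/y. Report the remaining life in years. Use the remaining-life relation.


Apply the remaining-life relation: RL = (t_current − t_min) / CR
RL = (7.4 − 3.8) / 0.05 = 3.6 / 0.05 = 72.0 years

72.0 years


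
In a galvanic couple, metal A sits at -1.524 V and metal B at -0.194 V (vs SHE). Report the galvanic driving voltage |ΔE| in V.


Driving voltage is the absolute potential difference.
|ΔE| = |-1.524 − (-0.194)| = 1.33 V

1.33 V


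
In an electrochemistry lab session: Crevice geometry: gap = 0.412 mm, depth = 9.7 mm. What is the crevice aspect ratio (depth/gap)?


Aspect ratio = depth / gap
Ratio = 9.7 / 0.412 = 23.5

23.5


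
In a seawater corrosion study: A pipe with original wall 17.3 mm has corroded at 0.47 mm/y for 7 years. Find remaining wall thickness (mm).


Remaining wall = original − CR × time
t = 17.3 − 0.47*7 = 17.3 − 3.29 = 14.01 mm

14.01 mm


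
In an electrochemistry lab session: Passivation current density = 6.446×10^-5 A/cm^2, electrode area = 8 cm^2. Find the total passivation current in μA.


I = i_pass * A, then convert A → μA (×10^6)
I = 6.446×10^-5 * 8 * 10^6 = 515.68 μA

515.68 μA


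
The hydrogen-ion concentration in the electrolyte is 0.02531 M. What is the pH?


pH = −log10[H+]
pH = −log10(0.02531) = 1.6

1.6


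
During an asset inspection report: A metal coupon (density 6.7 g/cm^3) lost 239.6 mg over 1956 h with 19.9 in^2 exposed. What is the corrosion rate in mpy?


Apply the mpy weight-loss relation: CR = 534 * W / (D * A * T)
Numerator: 534 * 239.6 = 127946.4
Denominator: 6.7 * 19.9 * 1956 = 260793.48
CR = 127946.4 / 260793.48 = 0.491 mpy

0.491 mpy


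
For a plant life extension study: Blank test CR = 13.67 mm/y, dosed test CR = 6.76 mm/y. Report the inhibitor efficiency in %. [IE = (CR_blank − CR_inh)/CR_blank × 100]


Apply the inhibitor-efficiency definition: IE = (CR_blank − CR_inh)/CR_blank × 100
IE = (13.67 − 6.76) / 13.67 × 100
IE = 6.91 / 13.67 × 100 = 50.5 %

50.5 %


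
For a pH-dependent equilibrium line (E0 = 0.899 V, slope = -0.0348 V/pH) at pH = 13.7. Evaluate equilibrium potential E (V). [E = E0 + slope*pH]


Apply the Pourbaix line equation: E = E0 + slope*pH
E = 0.899 + (-0.0348)*13.7 = 0.899 + (-0.47676) = 0.42224 V
Rounded to 4 decimal places: E = 0.4222 V

0.4222 V


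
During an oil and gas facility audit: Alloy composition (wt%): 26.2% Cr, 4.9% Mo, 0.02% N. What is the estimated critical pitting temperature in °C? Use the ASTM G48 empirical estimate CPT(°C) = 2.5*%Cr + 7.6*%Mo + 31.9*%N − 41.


Apply the ASTM G48 empirical CPT estimate: CPT(°C) = 2.5*%Cr + 7.6*%Mo + 31.9*%N − 41
2.5*26.2 = 65.5; 7.6*4.9 = 37.24; 31.9*0.02 = 0.638
CPT = 65.5 + 37.24 + 0.638 − 41 = 62.378 °C
Rounded to 0.1 °C: CPT ≈ 62.4 °C

62.4 °C


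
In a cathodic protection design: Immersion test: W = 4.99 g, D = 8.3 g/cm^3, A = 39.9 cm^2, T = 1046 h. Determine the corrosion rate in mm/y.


Apply the mm/y weight-loss relation: CR = 87600 * W / (D * A * T)
Numerator: 87600 * 4.99 = 437124.0
Denominator: 8.3 * 39.9 * 1046 = 346403.82
CR = 437124.0 / 346403.82 = 1.261891 mm/y

1.261891 mm/y


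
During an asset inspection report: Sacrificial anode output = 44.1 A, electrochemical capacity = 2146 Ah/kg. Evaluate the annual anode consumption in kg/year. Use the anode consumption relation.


Annual consumption = current * hours per year / capacity
Rate = 44.1 * 8760 / 2146 = 180.0 kg/year

180.0 kg/year


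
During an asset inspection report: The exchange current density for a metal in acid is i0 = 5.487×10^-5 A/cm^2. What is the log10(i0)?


i0 = 5.487×10^-5 A/cm^2
log10(i0) = -4.261

-4.261


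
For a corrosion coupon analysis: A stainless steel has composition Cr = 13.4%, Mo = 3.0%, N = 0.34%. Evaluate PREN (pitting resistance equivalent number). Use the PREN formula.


Apply the PREN formula: PREN = Cr + 3.3*Mo + 16*N
PREN = 13.4 + 3.3*3.0 + 16*0.34
PREN = 13.4 + 9.9 + 5.44 = 28.74

28.74


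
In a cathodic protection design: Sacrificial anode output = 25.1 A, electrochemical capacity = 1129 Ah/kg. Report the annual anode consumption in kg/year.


Annual consumption = current * hours per year / capacity
Rate = 25.1 * 8760 / 1129 = 194.8 kg/year

194.8 kg/year


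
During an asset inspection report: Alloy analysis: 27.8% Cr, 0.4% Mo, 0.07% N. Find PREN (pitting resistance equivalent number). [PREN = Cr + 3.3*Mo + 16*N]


Apply the PREN formula: PREN = Cr + 3.3*Mo + 16*N
PREN = 27.8 + 3.3*0.4 + 16*0.07
PREN = 27.8 + 1.32 + 1.12 = 30.24

30.24


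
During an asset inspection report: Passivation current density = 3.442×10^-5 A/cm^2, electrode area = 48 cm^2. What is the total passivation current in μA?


I = i_pass * A, then convert A → μA (×10^6)
I = 3.442×10^-5 * 48 * 10^6 = 1652.16 μA

1652.16 μA


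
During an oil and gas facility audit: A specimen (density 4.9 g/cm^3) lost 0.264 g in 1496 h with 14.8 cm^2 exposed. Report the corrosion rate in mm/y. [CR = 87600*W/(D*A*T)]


Apply the mm/y weight-loss relation: CR = 87600 * W / (D * A * T)
Numerator: 87600 * 0.264 = 23126.4
Denominator: 4.9 * 14.8 * 1496 = 108489.92
CR = 23126.4 / 108489.92 = 0.21317 mm/y

0.21317 mm/y


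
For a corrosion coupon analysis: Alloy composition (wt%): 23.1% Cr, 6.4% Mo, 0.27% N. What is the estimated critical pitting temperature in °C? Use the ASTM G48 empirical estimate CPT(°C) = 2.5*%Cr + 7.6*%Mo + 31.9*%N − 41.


Apply the ASTM G48 empirical CPT estimate: CPT(°C) = 2.5*%Cr + 7.6*%Mo + 31.9*%N − 41
2.5*23.1 = 57.75; 7.6*6.4 = 48.64; 31.9*0.27 = 8.613
CPT = 57.75 + 48.64 + 8.613 − 41 = 74.003 °C
Rounded to 0.1 °C: CPT ≈ 74.0 °C

74.0 °C


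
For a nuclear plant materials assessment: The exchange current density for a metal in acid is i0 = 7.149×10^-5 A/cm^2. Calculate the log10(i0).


i0 = 7.149×10^-5 A/cm^2
log10(i0) = -4.146

-4.146


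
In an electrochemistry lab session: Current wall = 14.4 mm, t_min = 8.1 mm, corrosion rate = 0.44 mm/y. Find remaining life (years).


Apply the remaining-life relation: RL = (t_current − t_min) / CR
RL = (14.4 − 8.1) / 0.44 = 6.3 / 0.44 = 14.3 years

14.3 years


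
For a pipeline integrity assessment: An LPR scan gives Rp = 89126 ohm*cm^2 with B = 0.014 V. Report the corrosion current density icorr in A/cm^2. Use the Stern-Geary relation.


Apply the Stern-Geary relation: icorr = B / Rp
icorr = 0.014 / 89126 = 1.571×10^-7 A/cm^2

1.571×10^-7 A/cm^2


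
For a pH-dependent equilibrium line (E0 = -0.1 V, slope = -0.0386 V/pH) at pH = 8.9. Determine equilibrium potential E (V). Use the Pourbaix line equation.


Apply the Pourbaix line equation: E = E0 + slope*pH
E = -0.1 + (-0.0386)*8.9 = -0.1 + (-0.34354) = -0.44354 V
Rounded to 3 decimal places: E = -0.444 V

-0.444 V


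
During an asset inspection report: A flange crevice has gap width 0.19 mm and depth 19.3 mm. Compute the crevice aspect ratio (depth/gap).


Aspect ratio = depth / gap
Ratio = 19.3 / 0.19 = 101.6

101.6


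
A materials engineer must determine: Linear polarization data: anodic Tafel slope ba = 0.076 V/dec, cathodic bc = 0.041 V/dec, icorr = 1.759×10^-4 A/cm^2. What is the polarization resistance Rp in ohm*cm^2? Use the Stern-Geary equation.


Apply the Stern-Geary equation: Rp = ba*bc / (2.303*icorr*(ba+bc))
ba*bc = 0.076*0.041 = 0.003116
ba+bc = 0.117; 2.303*icorr*(ba+bc) = 2.303*1.759×10^-4*0.117 = 4.7396431×10^-5
Rp = 0.003116 / 4.7396431×10^-5 = 65.7 ohm*cm^2

65.7 ohm*cm^2


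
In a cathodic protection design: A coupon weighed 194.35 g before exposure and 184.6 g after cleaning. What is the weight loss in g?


Weight loss = initial − final
WL = 194.35 − 184.6 = 9.75 g

9.75 g


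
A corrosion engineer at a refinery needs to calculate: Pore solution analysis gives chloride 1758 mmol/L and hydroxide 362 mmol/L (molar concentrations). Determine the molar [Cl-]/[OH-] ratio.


Threshold parameter = [Cl-] / [OH-] (molar basis; both in mmol/L, so units cancel)
Ratio = 1758 / 362 = 4.86

4.86


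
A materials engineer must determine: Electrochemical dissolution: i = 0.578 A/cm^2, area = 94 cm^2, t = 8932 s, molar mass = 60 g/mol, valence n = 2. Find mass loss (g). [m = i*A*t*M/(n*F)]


Apply Faraday's law: m = i*A*t*M / (n*F)
Total charge passed Q = i*A*t = 0.578*94*8932 = 485293.424 C
m = Q*M/(n*F) = 485293.424*60/(2*96485) = 150.89188 g

150.89188 g


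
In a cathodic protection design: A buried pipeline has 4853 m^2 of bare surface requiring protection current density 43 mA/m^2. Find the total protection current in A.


I = area * current density, then convert mA → A (÷1000)
I = 4853 * 43 / 1000 = 208.68 A

208.68 A


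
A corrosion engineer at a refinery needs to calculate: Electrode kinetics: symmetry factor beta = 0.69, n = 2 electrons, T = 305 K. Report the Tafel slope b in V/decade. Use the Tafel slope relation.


Apply the Tafel slope relation: b = 2.303*R*T/(beta*n*F)
Numerator: 2.303 * 8.314 * 305 = 5839.88
Denominator: 0.69 * 2 * 96485 = 133149.3
b = 5839.88 / 133149.3 = 0.0439 V/decade

0.0439 V/decade


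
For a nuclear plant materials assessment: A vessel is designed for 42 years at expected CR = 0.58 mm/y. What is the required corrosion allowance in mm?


Corrosion allowance = CR × design life
CA = 0.58 * 42 = 24.36 mm

24.36 mm


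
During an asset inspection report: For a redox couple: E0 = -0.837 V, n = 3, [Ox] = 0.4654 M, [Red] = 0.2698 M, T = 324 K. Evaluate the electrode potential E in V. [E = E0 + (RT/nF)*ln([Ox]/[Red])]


Apply the Nernst equation: E = E0 + (RT/nF)*ln([Ox]/[Red])
Step 1: RT/nF = 8.314*324/(3*96485) = 0.00930623 V
Step 2: [Ox]/[Red] = 0.4654/0.2698 = 1.724981
Step 3: ln(1.724981) = 0.545216
Step 4: correction = 0.00930623 * 0.545216 = 0.005 V
E = -0.837 + 0.005 = -0.832 V

-0.832 V


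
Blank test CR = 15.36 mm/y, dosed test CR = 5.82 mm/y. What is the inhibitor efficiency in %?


Apply the inhibitor-efficiency definition: IE = (CR_blank − CR_inh)/CR_blank × 100
IE = (15.36 − 5.82) / 15.36 × 100
IE = 9.54 / 15.36 × 100 = 62.1 %

62.1 %


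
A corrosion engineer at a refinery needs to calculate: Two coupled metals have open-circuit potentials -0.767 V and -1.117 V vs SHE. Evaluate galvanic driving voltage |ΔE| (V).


Driving voltage is the absolute potential difference.
|ΔE| = |-0.767 − (-1.117)| = 0.35 V

0.35 V


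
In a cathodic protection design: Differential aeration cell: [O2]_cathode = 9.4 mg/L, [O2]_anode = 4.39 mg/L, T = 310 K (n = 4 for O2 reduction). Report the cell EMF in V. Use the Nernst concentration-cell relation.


Apply the Nernst concentration-cell relation: E = (RT/nF)*ln(C_cathode/C_anode)
RT/nF = 8.314*310/(4*96485) = 0.00667808 V
ln(9.4/4.39) = 0.76138
E = 0.00667808 * 0.76138 = 0.00508 V

0.00508 V


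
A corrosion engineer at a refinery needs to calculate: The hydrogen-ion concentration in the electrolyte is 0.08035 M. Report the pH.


pH = −log10[H+]
pH = −log10(0.08035) = 1.1

1.1


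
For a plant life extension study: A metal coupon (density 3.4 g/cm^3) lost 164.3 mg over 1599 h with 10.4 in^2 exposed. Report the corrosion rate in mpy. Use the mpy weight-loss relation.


Apply the mpy weight-loss relation: CR = 534 * W / (D * A * T)
Numerator: 534 * 164.3 = 87736.2
Denominator: 3.4 * 10.4 * 1599 = 56540.64
CR = 87736.2 / 56540.64 = 1.55174 mpy

1.55174 mpy


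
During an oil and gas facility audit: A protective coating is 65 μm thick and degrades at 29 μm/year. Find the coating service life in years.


Service life = thickness / degradation rate
Life = 65 / 29 = 2.2 years

2.2 years


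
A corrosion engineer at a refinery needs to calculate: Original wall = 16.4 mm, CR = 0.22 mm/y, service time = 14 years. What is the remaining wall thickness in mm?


Remaining wall = original − CR × time
t = 16.4 − 0.22*14 = 16.4 − 3.08 = 13.32 mm

13.32 mm


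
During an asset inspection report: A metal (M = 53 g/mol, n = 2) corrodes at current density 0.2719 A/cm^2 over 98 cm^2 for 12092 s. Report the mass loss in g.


Apply Faraday's law: m = i*A*t*M / (n*F)
Total charge passed Q = i*A*t = 0.2719*98*12092 = 322205.8504 C
m = Q*M/(n*F) = 322205.8504*53/(2*96485) = 88.4952 g

88.4952 g


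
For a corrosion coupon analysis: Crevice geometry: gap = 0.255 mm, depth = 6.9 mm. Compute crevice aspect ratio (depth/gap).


Aspect ratio = depth / gap
Ratio = 6.9 / 0.255 = 27.1

27.1


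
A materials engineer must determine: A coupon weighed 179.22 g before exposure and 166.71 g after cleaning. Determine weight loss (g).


Weight loss = initial − final
WL = 179.22 − 166.71 = 12.51 g

12.51 g


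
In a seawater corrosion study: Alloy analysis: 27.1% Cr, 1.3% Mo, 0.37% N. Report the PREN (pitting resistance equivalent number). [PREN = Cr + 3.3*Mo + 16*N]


Apply the PREN formula: PREN = Cr + 3.3*Mo + 16*N
PREN = 27.1 + 3.3*1.3 + 16*0.37
PREN = 27.1 + 4.29 + 5.92 = 37.31

37.31


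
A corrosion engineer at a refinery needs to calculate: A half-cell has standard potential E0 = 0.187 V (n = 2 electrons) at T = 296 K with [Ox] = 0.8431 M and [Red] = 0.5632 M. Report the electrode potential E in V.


Apply the Nernst equation: E = E0 + (RT/nF)*ln([Ox]/[Red])
Step 1: RT/nF = 8.314*296/(2*96485) = 0.01275299 V
Step 2: [Ox]/[Red] = 0.8431/0.5632 = 1.496982
Step 3: ln(1.496982) = 0.403451
Step 4: correction = 0.01275299 * 0.403451 = 0.0051 V
E = 0.187 + 0.0051 = 0.1921 V

0.1921 V


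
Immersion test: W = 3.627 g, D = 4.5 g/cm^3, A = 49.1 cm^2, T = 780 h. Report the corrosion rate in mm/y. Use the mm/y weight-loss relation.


Apply the mm/y weight-loss relation: CR = 87600 * W / (D * A * T)
Numerator: 87600 * 3.627 = 317725.2
Denominator: 4.5 * 49.1 * 780 = 172341.0
CR = 317725.2 / 172341.0 = 1.8436 mm/y

1.8436 mm/y


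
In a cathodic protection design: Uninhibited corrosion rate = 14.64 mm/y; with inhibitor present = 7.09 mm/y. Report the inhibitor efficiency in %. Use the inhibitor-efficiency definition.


Apply the inhibitor-efficiency definition: IE = (CR_blank − CR_inh)/CR_blank × 100
IE = (14.64 − 7.09) / 14.64 × 100
IE = 7.55 / 14.64 × 100 = 51.6 %

51.6 %


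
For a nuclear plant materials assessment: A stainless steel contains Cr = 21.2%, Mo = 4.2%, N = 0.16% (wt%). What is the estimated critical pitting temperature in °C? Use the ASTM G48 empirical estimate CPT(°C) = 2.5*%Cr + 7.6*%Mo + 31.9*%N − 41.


Apply the ASTM G48 empirical CPT estimate: CPT(°C) = 2.5*%Cr + 7.6*%Mo + 31.9*%N − 41
2.5*21.2 = 53; 7.6*4.2 = 31.92; 31.9*0.16 = 5.104
CPT = 53 + 31.92 + 5.104 − 41 = 49.024 °C
Rounded to 0.1 °C: CPT ≈ 49.0 °C

49.0 °C


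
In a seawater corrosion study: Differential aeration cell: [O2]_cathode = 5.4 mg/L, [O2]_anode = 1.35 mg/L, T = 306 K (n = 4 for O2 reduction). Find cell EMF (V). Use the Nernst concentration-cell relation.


Apply the Nernst concentration-cell relation: E = (RT/nF)*ln(C_cathode/C_anode)
RT/nF = 8.314*306/(4*96485) = 0.00659192 V
ln(5.4/1.35) = 1.38629
E = 0.00659192 * 1.38629 = 0.00914 V

0.00914 V


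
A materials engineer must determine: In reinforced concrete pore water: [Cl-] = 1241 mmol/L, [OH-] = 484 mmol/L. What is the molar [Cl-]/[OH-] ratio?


Threshold parameter = [Cl-] / [OH-] (molar basis; both in mmol/L, so units cancel)
Ratio = 1241 / 484 = 2.56

2.56


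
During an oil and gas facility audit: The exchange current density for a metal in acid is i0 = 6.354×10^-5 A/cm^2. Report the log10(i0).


i0 = 6.354×10^-5 A/cm^2
log10(i0) = -4.197

-4.197


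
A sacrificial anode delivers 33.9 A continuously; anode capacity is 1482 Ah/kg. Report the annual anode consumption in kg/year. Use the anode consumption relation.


Annual consumption = current * hours per year / capacity
Rate = 33.9 * 8760 / 1482 = 200.4 kg/year

200.4 kg/year


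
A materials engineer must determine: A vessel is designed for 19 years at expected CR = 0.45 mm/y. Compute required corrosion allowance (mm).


Corrosion allowance = CR × design life
CA = 0.45 * 19 = 8.55 mm

8.55 mm


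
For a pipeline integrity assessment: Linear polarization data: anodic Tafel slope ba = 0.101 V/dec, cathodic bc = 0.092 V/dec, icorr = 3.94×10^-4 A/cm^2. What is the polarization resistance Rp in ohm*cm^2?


Apply the Stern-Geary equation: Rp = ba*bc / (2.303*icorr*(ba+bc))
ba*bc = 0.101*0.092 = 0.009292
ba+bc = 0.193; 2.303*icorr*(ba+bc) = 2.303*3.94×10^-4*0.193 = 1.7512473×10^-4
Rp = 0.009292 / 1.7512473×10^-4 = 53.1 ohm*cm^2

53.1 ohm*cm^2


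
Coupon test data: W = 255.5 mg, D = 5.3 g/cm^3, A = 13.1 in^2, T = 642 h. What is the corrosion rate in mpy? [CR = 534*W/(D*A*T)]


Apply the mpy weight-loss relation: CR = 534 * W / (D * A * T)
Numerator: 534 * 255.5 = 136437.0
Denominator: 5.3 * 13.1 * 642 = 44574.06
CR = 136437.0 / 44574.06 = 3.0609 mpy

3.0609 mpy


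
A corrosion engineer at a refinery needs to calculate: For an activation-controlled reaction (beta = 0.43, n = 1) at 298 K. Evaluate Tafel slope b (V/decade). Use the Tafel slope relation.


Apply the Tafel slope relation: b = 2.303*R*T/(beta*n*F)
Numerator: 2.303 * 8.314 * 298 = 5705.85
Denominator: 0.43 * 1 * 96485 = 41488.55
b = 5705.85 / 41488.55 = 0.1375 V/decade

0.1375 V/decade


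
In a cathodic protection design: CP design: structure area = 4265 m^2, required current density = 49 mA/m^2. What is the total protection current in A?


I = area * current density, then convert mA → A (÷1000)
I = 4265 * 49 / 1000 = 208.99 A

208.99 A


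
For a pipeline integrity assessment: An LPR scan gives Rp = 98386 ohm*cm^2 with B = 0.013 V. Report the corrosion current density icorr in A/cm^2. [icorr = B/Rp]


Apply the Stern-Geary relation: icorr = B / Rp
icorr = 0.013 / 98386 = 1.321×10^-7 A/cm^2

1.321×10^-7 A/cm^2


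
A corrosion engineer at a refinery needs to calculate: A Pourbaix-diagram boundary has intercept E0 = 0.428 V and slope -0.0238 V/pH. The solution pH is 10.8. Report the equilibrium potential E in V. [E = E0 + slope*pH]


Apply the Pourbaix line equation: E = E0 + slope*pH
E = 0.428 + (-0.0238)*10.8 = 0.428 + (-0.25704) = 0.17096 V
Rounded to 3 decimal places: E = 0.171 V

0.171 V


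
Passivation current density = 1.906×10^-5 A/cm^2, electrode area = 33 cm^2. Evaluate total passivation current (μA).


I = i_pass * A, then convert A → μA (×10^6)
I = 1.906×10^-5 * 33 * 10^6 = 628.98 μA

628.98 μA


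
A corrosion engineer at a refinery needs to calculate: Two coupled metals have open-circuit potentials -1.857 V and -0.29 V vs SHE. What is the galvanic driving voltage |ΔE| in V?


Driving voltage is the absolute potential difference.
|ΔE| = |-1.857 − (-0.29)| = 1.567 V

1.567 V


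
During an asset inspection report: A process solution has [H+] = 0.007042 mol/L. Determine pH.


pH = −log10[H+]
pH = −log10(0.007042) = 2.15

2.15


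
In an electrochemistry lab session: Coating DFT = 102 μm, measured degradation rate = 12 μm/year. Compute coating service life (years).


Service life = thickness / degradation rate
Life = 102 / 12 = 8.5 years

8.5 years


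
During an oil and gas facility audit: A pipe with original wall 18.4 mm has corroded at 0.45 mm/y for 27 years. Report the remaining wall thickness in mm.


Remaining wall = original − CR × time
t = 18.4 − 0.45*27 = 18.4 − 12.15 = 6.25 mm

6.25 mm


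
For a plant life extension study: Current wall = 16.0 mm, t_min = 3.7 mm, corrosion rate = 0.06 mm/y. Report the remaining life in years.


Apply the remaining-life relation: RL = (t_current − t_min) / CR
RL = (16.0 − 3.7) / 0.06 = 12.3 / 0.06 = 205.0 years

205.0 years


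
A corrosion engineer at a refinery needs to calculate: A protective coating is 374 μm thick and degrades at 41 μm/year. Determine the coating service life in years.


Service life = thickness / degradation rate
Life = 374 / 41 = 9.1 years

9.1 years
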